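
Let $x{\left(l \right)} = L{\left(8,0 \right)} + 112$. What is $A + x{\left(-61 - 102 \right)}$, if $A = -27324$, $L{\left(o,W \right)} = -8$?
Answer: $-27220$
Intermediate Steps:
$x{\left(l \right)} = 104$ ($x{\left(l \right)} = -8 + 112 = 104$)
$A + x{\left(-61 - 102 \right)} = -27324 + 104 = -27220$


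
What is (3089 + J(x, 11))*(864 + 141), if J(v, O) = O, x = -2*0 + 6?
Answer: 3115500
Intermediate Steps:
x = 6 (x = 0 + 6 = 6)
(3089 + J(x, 11))*(864 + 141) = (3089 + 11)*(864 + 141) = 3100*1005 = 3115500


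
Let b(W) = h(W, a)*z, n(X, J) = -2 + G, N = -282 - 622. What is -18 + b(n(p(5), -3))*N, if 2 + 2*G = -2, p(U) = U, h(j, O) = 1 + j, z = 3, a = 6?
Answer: 8118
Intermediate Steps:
G = -2 (G = -1 + (½)*(-2) = -1 - 1 = -2)
N = -904
n(X, J) = -4 (n(X, J) = -2 - 2 = -4)
b(W) = 3 + 3*W (b(W) = (1 + W)*3 = 3 + 3*W)
-18 + b(n(p(5), -3))*N = -18 + (3 + 3*(-4))*(-904) = -18 + (3 - 12)*(-904) = -18 - 9*(-904) = -18 + 8136 = 8118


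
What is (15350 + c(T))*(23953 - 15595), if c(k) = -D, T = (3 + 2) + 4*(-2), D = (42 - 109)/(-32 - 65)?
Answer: 12444084114/97 ≈ 1.2829e+8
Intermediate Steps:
D = 67/97 (D = -67/(-97) = -67*(-1/97) = 67/97 ≈ 0.69072)
T = -3 (T = 5 - 8 = -3)
c(k) = -67/97 (c(k) = -1*67/97 = -67/97)
(15350 + c(T))*(23953 - 15595) = (15350 - 67/97)*(23953 - 15595) = (1488883/97)*8358 = 12444084114/97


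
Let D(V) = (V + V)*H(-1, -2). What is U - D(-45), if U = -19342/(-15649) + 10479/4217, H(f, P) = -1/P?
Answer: 3215183570/65991833 ≈ 48.721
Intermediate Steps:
D(V) = V (D(V) = (V + V)*(-1/(-2)) = (2*V)*(-1*(-1/2)) = (2*V)*(1/2) = V)
U = 245551085/65991833 (U = -19342*(-1/15649) + 10479*(1/4217) = 19342/15649 + 10479/4217 = 245551085/65991833 ≈ 3.7209)
U - D(-45) = 245551085/65991833 - 1*(-45) = 245551085/65991833 + 45 = 3215183570/65991833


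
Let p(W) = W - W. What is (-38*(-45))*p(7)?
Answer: 0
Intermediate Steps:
p(W) = 0
(-38*(-45))*p(7) = -38*(-45)*0 = 1710*0 = 0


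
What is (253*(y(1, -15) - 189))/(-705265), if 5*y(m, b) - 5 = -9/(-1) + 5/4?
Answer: 85537/1282300 ≈ 0.066706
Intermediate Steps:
y(m, b) = 61/20 (y(m, b) = 1 + (-9/(-1) + 5/4)/5 = 1 + (-9*(-1) + 5*(1/4))/5 = 1 + (9 + 5/4)/5 = 1 + (1/5)*(41/4) = 1 + 41/20 = 61/20)
(253*(y(1, -15) - 189))/(-705265) = (253*(61/20 - 189))/(-705265) = (253*(-3719/20))*(-1/705265) = -940907/20*(-1/705265) = 85537/1282300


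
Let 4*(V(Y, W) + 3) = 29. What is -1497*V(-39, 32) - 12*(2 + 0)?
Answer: -25545/4 ≈ -6386.3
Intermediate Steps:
V(Y, W) = 17/4 (V(Y, W) = -3 + (¼)*29 = -3 + 29/4 = 17/4)
-1497*V(-39, 32) - 12*(2 + 0) = -1497*17/4 - 12*(2 + 0) = -25449/4 - 12*2 = -25449/4 - 24 = -25545/4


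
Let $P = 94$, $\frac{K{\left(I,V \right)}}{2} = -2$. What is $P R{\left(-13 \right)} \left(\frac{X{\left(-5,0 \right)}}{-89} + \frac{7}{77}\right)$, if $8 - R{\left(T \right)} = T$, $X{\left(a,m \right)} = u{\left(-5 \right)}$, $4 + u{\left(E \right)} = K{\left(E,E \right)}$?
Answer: $\frac{349398}{979} \approx 356.89$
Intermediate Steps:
$K{\left(I,V \right)} = -4$ ($K{\left(I,V \right)} = 2 \left(-2\right) = -4$)
$u{\left(E \right)} = -8$ ($u{\left(E \right)} = -4 - 4 = -8$)
$X{\left(a,m \right)} = -8$
$R{\left(T \right)} = 8 - T$
$P R{\left(-13 \right)} \left(\frac{X{\left(-5,0 \right)}}{-89} + \frac{7}{77}\right) = 94 \left(8 - -13\right) \left(- \frac{8}{-89} + \frac{7}{77}\right) = 94 \left(8 + 13\right) \left(\left(-8\right) \left(- \frac{1}{89}\right) + 7 \cdot \frac{1}{77}\right) = 94 \cdot 21 \left(\frac{8}{89} + \frac{1}{11}\right) = 1974 \cdot \frac{177}{979} = \frac{349398}{979}$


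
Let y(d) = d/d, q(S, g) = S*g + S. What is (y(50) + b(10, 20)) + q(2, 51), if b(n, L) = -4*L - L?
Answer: 5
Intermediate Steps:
q(S, g) = S + S*g
b(n, L) = -5*L
y(d) = 1
(y(50) + b(10, 20)) + q(2, 51) = (1 - 5*20) + 2*(1 + 51) = (1 - 100) + 2*52 = -99 + 104 = 5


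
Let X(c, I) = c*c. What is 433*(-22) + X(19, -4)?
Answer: -9165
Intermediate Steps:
X(c, I) = c²
433*(-22) + X(19, -4) = 433*(-22) + 19² = -9526 + 361 = -9165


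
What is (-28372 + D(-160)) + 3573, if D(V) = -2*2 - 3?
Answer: -24806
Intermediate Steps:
D(V) = -7 (D(V) = -4 - 3 = -7)
(-28372 + D(-160)) + 3573 = (-28372 - 7) + 3573 = -28379 + 3573 = -24806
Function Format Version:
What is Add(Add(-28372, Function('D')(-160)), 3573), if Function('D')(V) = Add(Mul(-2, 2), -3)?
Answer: -24806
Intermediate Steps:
Function('D')(V) = -7 (Function('D')(V) = Add(-4, -3) = -7)
Add(Add(-28372, Function('D')(-160)), 3573) = Add(Add(-28372, -7), 3573) = Add(-28379, 3573) = -24806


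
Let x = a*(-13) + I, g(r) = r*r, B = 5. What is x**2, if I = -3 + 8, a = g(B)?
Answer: 102400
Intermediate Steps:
g(r) = r**2
a = 25 (a = 5**2 = 25)
I = 5
x = -320 (x = 25*(-13) + 5 = -325 + 5 = -320)
x**2 = (-320)**2 = 102400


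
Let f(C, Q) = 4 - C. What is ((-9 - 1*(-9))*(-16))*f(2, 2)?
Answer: 0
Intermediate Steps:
((-9 - 1*(-9))*(-16))*f(2, 2) = ((-9 - 1*(-9))*(-16))*(4 - 1*2) = ((-9 + 9)*(-16))*(4 - 2) = (0*(-16))*2 = 0*2 = 0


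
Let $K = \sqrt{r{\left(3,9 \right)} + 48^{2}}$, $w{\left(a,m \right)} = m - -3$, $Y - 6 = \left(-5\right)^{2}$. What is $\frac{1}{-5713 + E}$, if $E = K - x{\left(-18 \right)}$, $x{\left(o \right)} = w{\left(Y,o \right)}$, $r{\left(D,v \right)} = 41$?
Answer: $- \frac{814}{4637837} - \frac{\sqrt{2345}}{32464859} \approx -0.000177$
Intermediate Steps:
$Y = 31$ ($Y = 6 + \left(-5\right)^{2} = 6 + 25 = 31$)
$w{\left(a,m \right)} = 3 + m$ ($w{\left(a,m \right)} = m + 3 = 3 + m$)
$x{\left(o \right)} = 3 + o$
$K = \sqrt{2345}$ ($K = \sqrt{41 + 48^{2}} = \sqrt{41 + 2304} = \sqrt{2345} \approx 48.425$)
$E = 15 + \sqrt{2345}$ ($E = \sqrt{2345} - \left(3 - 18\right) = \sqrt{2345} - -15 = \sqrt{2345} + 15 = 15 + \sqrt{2345} \approx 63.425$)
$\frac{1}{-5713 + E} = \frac{1}{-5713 + \left(15 + \sqrt{2345}\right)} = \frac{1}{-5698 + \sqrt{2345}}$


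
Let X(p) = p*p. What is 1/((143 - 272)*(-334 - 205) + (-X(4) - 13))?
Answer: 1/69502 ≈ 1.4388e-5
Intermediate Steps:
X(p) = p²
1/((143 - 272)*(-334 - 205) + (-X(4) - 13)) = 1/((143 - 272)*(-334 - 205) + (-1*4² - 13)) = 1/(-129*(-539) + (-1*16 - 13)) = 1/(69531 + (-16 - 13)) = 1/(69531 - 29) = 1/69502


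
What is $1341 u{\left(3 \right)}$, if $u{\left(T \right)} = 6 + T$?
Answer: $12069$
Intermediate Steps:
$1341 u{\left(3 \right)} = 1341 \left(6 + 3\right) = 1341 \cdot 9 = 12069$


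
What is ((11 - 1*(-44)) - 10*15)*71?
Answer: -6745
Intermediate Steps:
((11 - 1*(-44)) - 10*15)*71 = ((11 + 44) - 150)*71 = (55 - 150)*71 = -95*71 = -6745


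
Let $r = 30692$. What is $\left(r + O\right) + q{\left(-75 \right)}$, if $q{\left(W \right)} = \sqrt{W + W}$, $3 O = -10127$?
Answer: $\frac{81949}{3} + 5 i \sqrt{6} \approx 27316.0 + 12.247 i$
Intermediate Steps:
$O = - \frac{10127}{3}$ ($O = \frac{1}{3} \left(-10127\right) = - \frac{10127}{3} \approx -3375.7$)
$q{\left(W \right)} = \sqrt{2} \sqrt{W}$ ($q{\left(W \right)} = \sqrt{2 W} = \sqrt{2} \sqrt{W}$)
$\left(r + O\right) + q{\left(-75 \right)} = \left(30692 - \frac{10127}{3}\right) + \sqrt{2} \sqrt{-75} = \frac{81949}{3} + \sqrt{2} \cdot 5 i \sqrt{3} = \frac{81949}{3} + 5 i \sqrt{6}$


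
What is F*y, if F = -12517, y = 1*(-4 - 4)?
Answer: 100136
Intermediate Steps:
y = -8 (y = 1*(-8) = -8)
F*y = -12517*(-8) = 100136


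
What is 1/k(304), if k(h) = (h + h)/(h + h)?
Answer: 1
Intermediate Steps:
k(h) = 1 (k(h) = (2*h)/((2*h)) = (2*h)*(1/(2*h)) = 1)
1/k(304) = 1/1 = 1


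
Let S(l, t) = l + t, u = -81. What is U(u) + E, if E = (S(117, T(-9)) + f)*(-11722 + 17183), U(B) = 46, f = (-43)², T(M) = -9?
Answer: 10687223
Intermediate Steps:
f = 1849
E = 10687177 (E = ((117 - 9) + 1849)*(-11722 + 17183) = (108 + 1849)*5461 = 1957*5461 = 10687177)
U(u) + E = 46 + 10687177 = 10687223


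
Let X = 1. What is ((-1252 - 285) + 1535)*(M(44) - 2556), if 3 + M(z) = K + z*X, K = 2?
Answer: 5026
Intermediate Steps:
M(z) = -1 + z (M(z) = -3 + (2 + z*1) = -3 + (2 + z) = -1 + z)
((-1252 - 285) + 1535)*(M(44) - 2556) = ((-1252 - 285) + 1535)*((-1 + 44) - 2556) = (-1537 + 1535)*(43 - 2556) = -2*(-2513) = 5026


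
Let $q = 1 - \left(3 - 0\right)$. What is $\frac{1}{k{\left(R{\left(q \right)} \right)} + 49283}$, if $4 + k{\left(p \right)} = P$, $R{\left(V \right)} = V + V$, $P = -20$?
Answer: $\frac{1}{49259} \approx 2.0301 \cdot 10^{-5}$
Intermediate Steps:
$q = -2$ ($q = 1 - \left(3 + 0\right) = 1 - 3 = -2$)
$R{\left(V \right)} = 2 V$
$k{\left(p \right)} = -24$ ($k{\left(p \right)} = -4 - 20 = -24$)
$\frac{1}{k{\left(R{\left(q \right)} \right)} + 49283} = \frac{1}{-24 + 49283} = \frac{1}{49259}$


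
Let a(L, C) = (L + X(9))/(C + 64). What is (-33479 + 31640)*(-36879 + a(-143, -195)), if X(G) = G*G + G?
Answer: 8884385544/131 ≈ 6.7820e+7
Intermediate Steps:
X(G) = G + G² (X(G) = G² + G = G + G²)
a(L, C) = (90 + L)/(64 + C) (a(L, C) = (L + 9*(1 + 9))/(C + 64) = (L + 9*10)/(64 + C) = (L + 90)/(64 + C) = (90 + L)/(64 + C))
(-33479 + 31640)*(-36879 + a(-143, -195)) = (-33479 + 31640)*(-36879 + (90 - 143)/(64 - 195)) = -1839*(-36879 - 53/(-131)) = -1839*(-36879 - 1/131*(-53)) = -1839*(-36879 + 53/131) = -1839*(-4831096/131) = 8884385544/131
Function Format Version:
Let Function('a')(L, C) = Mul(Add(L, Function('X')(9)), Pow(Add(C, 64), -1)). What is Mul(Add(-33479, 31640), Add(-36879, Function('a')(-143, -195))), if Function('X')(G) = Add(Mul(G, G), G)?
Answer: Rational(8884385544, 131) ≈ 6.7820e+7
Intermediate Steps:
Function('X')(G) = Add(G, Pow(G, 2)) (Function('X')(G) = Add(Pow(G, 2), G) = Add(G, Pow(G, 2)))
Function('a')(L, C) = Mul(Pow(Add(64, C), -1), Add(90, L)) (Function('a')(L, C) = Mul(Add(L, Mul(9, Add(1, 9))), Pow(Add(C, 64), -1)) = Mul(Add(L, Mul(9, 10)), Pow(Add(64, C), -1)) = Mul(Add(L, 90), Pow(Add(64, C), -1)) = Mul(Add(90, L), Pow(Add(64, C), -1)) = Mul(Pow(Add(64, C), -1), Add(90, L)))
Mul(Add(-33479, 31640), Add(-36879, Function('a')(-143, -195))) = Mul(Add(-33479, 31640), Add(-36879, Mul(Pow(Add(64, -195), -1), Add(90, -143)))) = Mul(-1839, Add(-36879, Mul(Pow(-131, -1), -53))) = Mul(-1839, Add(-36879, Mul(Rational(-1, 131), -53))) = Mul(-1839, Add(-36879, Rational(53, 131))) = Mul(-1839, Rational(-4831096, 131)) = Rational(8884385544, 131)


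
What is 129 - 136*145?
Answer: -19591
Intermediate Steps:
129 - 136*145 = 129 - 19720 = -19591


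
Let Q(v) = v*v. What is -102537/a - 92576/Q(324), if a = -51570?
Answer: 13865231/12531510 ≈ 1.1064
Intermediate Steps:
Q(v) = v**2
-102537/a - 92576/Q(324) = -102537/(-51570) - 92576/(324**2) = -102537*(-1/51570) - 92576/104976 = 11393/5730 - 92576*1/104976 = 11393/5730 - 5786/6561 = 13865231/12531510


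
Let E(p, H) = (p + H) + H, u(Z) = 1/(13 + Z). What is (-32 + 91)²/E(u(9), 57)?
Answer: 76582/2509 ≈ 30.523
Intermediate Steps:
E(p, H) = p + 2*H (E(p, H) = (H + p) + H = p + 2*H)
(-32 + 91)²/E(u(9), 57) = (-32 + 91)²/(1/(13 + 9) + 2*57) = 59²/(1/22 + 114) = 3481/(1/22 + 114) = 3481/(2509/22) = 3481*(22/2509) = 76582/2509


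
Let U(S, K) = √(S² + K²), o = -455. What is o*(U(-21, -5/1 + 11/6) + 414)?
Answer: -188370 - 455*√16237/6 ≈ -1.9803e+5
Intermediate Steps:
U(S, K) = √(K² + S²)
o*(U(-21, -5/1 + 11/6) + 414) = -455*(√((-5/1 + 11/6)² + (-21)²) + 414) = -455*(√((-5*1 + 11*(⅙))² + 441) + 414) = -455*(√((-5 + 11/6)² + 441) + 414) = -455*(√((-19/6)² + 441) + 414) = -455*(√(361/36 + 441) + 414) = -455*(√(16237/36) + 414) = -455*(√16237/6 + 414) = -455*(414 + √16237/6) = -188370 - 455*√16237/6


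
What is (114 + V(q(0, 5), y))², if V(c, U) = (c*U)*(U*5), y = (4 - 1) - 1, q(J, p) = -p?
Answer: 196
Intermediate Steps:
y = 2 (y = 3 - 1 = 2)
V(c, U) = 5*c*U² (V(c, U) = (U*c)*(5*U) = 5*c*U²)
(114 + V(q(0, 5), y))² = (114 + 5*(-1*5)*2²)² = (114 + 5*(-5)*4)² = (114 - 100)² = 14² = 196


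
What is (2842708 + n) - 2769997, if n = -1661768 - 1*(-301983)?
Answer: -1287074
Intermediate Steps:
n = -1359785 (n = -1661768 + 301983 = -1359785)
(2842708 + n) - 2769997 = (2842708 - 1359785) - 2769997 = 1482923 - 2769997 = -1287074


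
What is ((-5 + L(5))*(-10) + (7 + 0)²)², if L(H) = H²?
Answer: 22801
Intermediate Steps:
((-5 + L(5))*(-10) + (7 + 0)²)² = ((-5 + 5²)*(-10) + (7 + 0)²)² = ((-5 + 25)*(-10) + 7²)² = (20*(-10) + 49)² = (-200 + 49)² = (-151)² = 22801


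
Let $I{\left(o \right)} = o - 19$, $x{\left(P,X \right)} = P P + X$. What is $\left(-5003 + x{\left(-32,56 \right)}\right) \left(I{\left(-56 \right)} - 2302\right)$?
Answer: $9324971$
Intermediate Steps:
$x{\left(P,X \right)} = X + P^{2}$ ($x{\left(P,X \right)} = P^{2} + X = X + P^{2}$)
$I{\left(o \right)} = -19 + o$
$\left(-5003 + x{\left(-32,56 \right)}\right) \left(I{\left(-56 \right)} - 2302\right) = \left(-5003 + \left(56 + \left(-32\right)^{2}\right)\right) \left(\left(-19 - 56\right) - 2302\right) = \left(-5003 + \left(56 + 1024\right)\right) \left(-75 - 2302\right) = \left(-5003 + 1080\right) \left(-2377\right) = \left(-3923\right) \left(-2377\right) = 9324971$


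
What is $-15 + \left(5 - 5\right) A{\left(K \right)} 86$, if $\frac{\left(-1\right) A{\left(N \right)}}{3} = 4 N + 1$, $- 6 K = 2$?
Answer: $-15$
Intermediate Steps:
$K = - \frac{1}{3}$ ($K = \left(- \frac{1}{6}\right) 2 = - \frac{1}{3} \approx -0.33333$)
$A{\left(N \right)} = -3 - 12 N$ ($A{\left(N \right)} = - 3 \left(4 N + 1\right) = - 3 \left(1 + 4 N\right) = -3 - 12 N$)
$-15 + \left(5 - 5\right) A{\left(K \right)} 86 = -15 + \left(5 - 5\right) \left(-3 - -4\right) 86 = -15 + 0 \left(-3 + 4\right) 86 = -15 + 0 \cdot 1 \cdot 86 = -15 + 0 \cdot 86 = -15 + 0 = -15$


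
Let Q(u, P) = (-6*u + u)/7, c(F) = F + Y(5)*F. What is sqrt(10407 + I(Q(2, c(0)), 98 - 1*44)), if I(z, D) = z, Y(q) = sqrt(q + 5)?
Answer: 13*sqrt(3017)/7 ≈ 102.01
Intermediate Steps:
Y(q) = sqrt(5 + q)
c(F) = F + F*sqrt(10) (c(F) = F + sqrt(5 + 5)*F = F + sqrt(10)*F = F + F*sqrt(10))
Q(u, P) = -5*u/7 (Q(u, P) = -5*u*(1/7) = -5*u/7)
sqrt(10407 + I(Q(2, c(0)), 98 - 1*44)) = sqrt(10407 - 5/7*2) = sqrt(10407 - 10/7) = sqrt(72839/7) = 13*sqrt(3017)/7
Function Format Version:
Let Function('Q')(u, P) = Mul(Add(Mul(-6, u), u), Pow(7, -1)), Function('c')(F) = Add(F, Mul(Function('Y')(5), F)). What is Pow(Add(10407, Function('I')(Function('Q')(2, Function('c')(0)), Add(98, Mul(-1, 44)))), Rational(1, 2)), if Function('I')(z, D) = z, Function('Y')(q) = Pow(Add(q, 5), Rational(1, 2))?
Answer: Mul(Rational(13, 7), Pow(3017, Rational(1, 2))) ≈ 102.01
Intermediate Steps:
Function('Y')(q) = Pow(Add(5, q), Rational(1, 2))
Function('c')(F) = Add(F, Mul(F, Pow(10, Rational(1, 2)))) (Function('c')(F) = Add(F, Mul(Pow(Add(5, 5), Rational(1, 2)), F)) = Add(F, Mul(Pow(10, Rational(1, 2)), F)) = Add(F, Mul(F, Pow(10, Rational(1, 2)))))
Function('Q')(u, P) = Mul(Rational(-5, 7), u) (Function('Q')(u, P) = Mul(Mul(-5, u), Rational(1, 7)) = Mul(Rational(-5, 7), u))
Pow(Add(10407, Function('I')(Function('Q')(2, Function('c')(0)), Add(98, Mul(-1, 44)))), Rational(1, 2)) = Pow(Add(10407, Mul(Rational(-5, 7), 2)), Rational(1, 2)) = Pow(Add(10407, Rational(-10, 7)), Rational(1, 2)) = Pow(Rational(72839, 7), Rational(1, 2)) = Mul(Rational(13, 7), Pow(3017, Rational(1, 2)))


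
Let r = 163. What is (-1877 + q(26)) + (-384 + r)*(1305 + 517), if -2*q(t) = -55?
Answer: -809023/2 ≈ -4.0451e+5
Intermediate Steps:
q(t) = 55/2 (q(t) = -½*(-55) = 55/2)
(-1877 + q(26)) + (-384 + r)*(1305 + 517) = (-1877 + 55/2) + (-384 + 163)*(1305 + 517) = -3699/2 - 221*1822 = -3699/2 - 402662 = -809023/2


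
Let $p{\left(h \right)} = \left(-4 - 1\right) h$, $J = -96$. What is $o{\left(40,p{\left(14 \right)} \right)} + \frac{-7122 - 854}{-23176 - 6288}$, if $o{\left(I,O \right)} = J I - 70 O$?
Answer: $\frac{3904977}{3683} \approx 1060.3$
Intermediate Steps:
$p{\left(h \right)} = - 5 h$
$o{\left(I,O \right)} = - 96 I - 70 O$
$o{\left(40,p{\left(14 \right)} \right)} + \frac{-7122 - 854}{-23176 - 6288} = \left(\left(-96\right) 40 - 70 \left(\left(-5\right) 14\right)\right) + \frac{-7122 - 854}{-23176 - 6288} = \left(-3840 - -4900\right) - \frac{7976}{-29464} = \left(-3840 + 4900\right) - - \frac{997}{3683} = 1060 + \frac{997}{3683} = \frac{3904977}{3683}$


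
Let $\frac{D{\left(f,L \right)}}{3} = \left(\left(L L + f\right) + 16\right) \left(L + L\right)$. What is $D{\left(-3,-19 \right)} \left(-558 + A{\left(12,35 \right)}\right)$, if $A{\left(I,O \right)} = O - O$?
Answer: $23790888$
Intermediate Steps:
$D{\left(f,L \right)} = 6 L \left(16 + f + L^{2}\right)$ ($D{\left(f,L \right)} = 3 \left(\left(L L + f\right) + 16\right) \left(L + L\right) = 3 \left(\left(L^{2} + f\right) + 16\right) 2 L = 3 \left(\left(f + L^{2}\right) + 16\right) 2 L = 3 \left(16 + f + L^{2}\right) 2 L = 3 \cdot 2 L \left(16 + f + L^{2}\right) = 6 L \left(16 + f + L^{2}\right)$)
$A{\left(I,O \right)} = 0$
$D{\left(-3,-19 \right)} \left(-558 + A{\left(12,35 \right)}\right) = 6 \left(-19\right) \left(16 - 3 + \left(-19\right)^{2}\right) \left(-558 + 0\right) = 6 \left(-19\right) \left(16 - 3 + 361\right) \left(-558\right) = 6 \left(-19\right) 374 \left(-558\right) = \left(-42636\right) \left(-558\right) = 23790888$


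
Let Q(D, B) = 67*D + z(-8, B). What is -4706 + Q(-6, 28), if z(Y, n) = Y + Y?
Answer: -5124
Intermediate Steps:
z(Y, n) = 2*Y
Q(D, B) = -16 + 67*D (Q(D, B) = 67*D + 2*(-8) = 67*D - 16 = -16 + 67*D)
-4706 + Q(-6, 28) = -4706 + (-16 + 67*(-6)) = -4706 + (-16 - 402) = -4706 - 418 = -5124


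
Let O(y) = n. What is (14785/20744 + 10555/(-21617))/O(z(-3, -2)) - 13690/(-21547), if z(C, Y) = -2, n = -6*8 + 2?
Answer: 280221129352045/444459885101776 ≈ 0.63048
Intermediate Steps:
n = -46 (n = -48 + 2 = -46)
O(y) = -46
(14785/20744 + 10555/(-21617))/O(z(-3, -2)) - 13690/(-21547) = (14785/20744 + 10555/(-21617))/(-46) - 13690/(-21547) = (14785*(1/20744) + 10555*(-1/21617))*(-1/46) - 13690*(-1/21547) = (14785/20744 - 10555/21617)*(-1/46) + 13690/21547 = (100654425/448423048)*(-1/46) + 13690/21547 = -100654425/20627460208 + 13690/21547 = 280221129352045/444459885101776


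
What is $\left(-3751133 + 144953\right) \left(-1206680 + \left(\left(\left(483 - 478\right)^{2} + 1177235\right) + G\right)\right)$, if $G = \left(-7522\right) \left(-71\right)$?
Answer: $-1819829887560$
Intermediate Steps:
$G = 534062$
$\left(-3751133 + 144953\right) \left(-1206680 + \left(\left(\left(483 - 478\right)^{2} + 1177235\right) + G\right)\right) = \left(-3751133 + 144953\right) \left(-1206680 + \left(\left(\left(483 - 478\right)^{2} + 1177235\right) + 534062\right)\right) = - 3606180 \left(-1206680 + \left(\left(5^{2} + 1177235\right) + 534062\right)\right) = - 3606180 \left(-1206680 + \left(\left(25 + 1177235\right) + 534062\right)\right) = - 3606180 \left(-1206680 + \left(1177260 + 534062\right)\right) = - 3606180 \left(-1206680 + 1711322\right) = \left(-3606180\right) 504642 = -1819829887560$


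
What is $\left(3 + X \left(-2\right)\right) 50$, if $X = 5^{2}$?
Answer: $-2350$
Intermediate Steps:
$X = 25$
$\left(3 + X \left(-2\right)\right) 50 = \left(3 + 25 \left(-2\right)\right) 50 = \left(3 - 50\right) 50 = \left(-47\right) 50 = -2350$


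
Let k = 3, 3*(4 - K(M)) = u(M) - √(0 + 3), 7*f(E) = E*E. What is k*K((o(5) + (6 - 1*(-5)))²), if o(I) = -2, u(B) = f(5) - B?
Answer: 626/7 + √3 ≈ 91.161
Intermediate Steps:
f(E) = E²/7 (f(E) = (E*E)/7 = E²/7)
u(B) = 25/7 - B (u(B) = (⅐)*5² - B = (⅐)*25 - B = 25/7 - B)
K(M) = 59/21 + M/3 + √3/3 (K(M) = 4 - ((25/7 - M) - √(0 + 3))/3 = 4 - ((25/7 - M) - √3)/3 = 4 - (25/7 - M - √3)/3 = 4 + (-25/21 + M/3 + √3/3) = 59/21 + M/3 + √3/3)
k*K((o(5) + (6 - 1*(-5)))²) = 3*(59/21 + (-2 + (6 - 1*(-5)))²/3 + √3/3) = 3*(59/21 + (-2 + (6 + 5))²/3 + √3/3) = 3*(59/21 + (-2 + 11)²/3 + √3/3) = 3*(59/21 + (⅓)*9² + √3/3) = 3*(59/21 + (⅓)*81 + √3/3) = 3*(59/21 + 27 + √3/3) = 3*(626/21 + √3/3) = 626/7 + √3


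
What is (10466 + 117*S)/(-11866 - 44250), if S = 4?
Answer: -5467/28058 ≈ -0.19485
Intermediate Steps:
(10466 + 117*S)/(-11866 - 44250) = (10466 + 117*4)/(-11866 - 44250) = (10466 + 468)/(-56116) = 10934*(-1/56116) = -5467/28058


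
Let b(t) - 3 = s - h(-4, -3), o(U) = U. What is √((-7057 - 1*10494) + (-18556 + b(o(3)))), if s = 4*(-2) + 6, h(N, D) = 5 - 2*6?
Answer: 3*I*√4011 ≈ 190.0*I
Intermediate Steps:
h(N, D) = -7 (h(N, D) = 5 - 12 = -7)
s = -2 (s = -8 + 6 = -2)
b(t) = 8 (b(t) = 3 + (-2 - 1*(-7)) = 3 + (-2 + 7) = 3 + 5 = 8)
√((-7057 - 1*10494) + (-18556 + b(o(3)))) = √((-7057 - 1*10494) + (-18556 + 8)) = √((-7057 - 10494) - 18548) = √(-17551 - 18548) = √(-36099) = 3*I*√4011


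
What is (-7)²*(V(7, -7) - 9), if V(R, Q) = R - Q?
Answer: 245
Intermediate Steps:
(-7)²*(V(7, -7) - 9) = (-7)²*((7 - 1*(-7)) - 9) = 49*((7 + 7) - 9) = 49*(14 - 9) = 49*5 = 245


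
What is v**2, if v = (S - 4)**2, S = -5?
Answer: 6561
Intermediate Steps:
v = 81 (v = (-5 - 4)**2 = (-9)**2 = 81)
v**2 = 81**2 = 6561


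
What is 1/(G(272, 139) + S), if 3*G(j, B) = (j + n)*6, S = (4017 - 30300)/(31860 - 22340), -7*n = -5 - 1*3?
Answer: 9520/5174357 ≈ 0.0018398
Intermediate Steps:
n = 8/7 (n = -(-5 - 1*3)/7 = -(-5 - 3)/7 = -1/7*(-8) = 8/7 ≈ 1.1429)
S = -26283/9520 ≈ -2.7608
G(j, B) = 16/7 + 2*j (G(j, B) = ((j + 8/7)*6)/3 = ((8/7 + j)*6)/3 = (48/7 + 6*j)/3 = 16/7 + 2*j)
1/(G(272, 139) + S) = 1/((16/7 + 2*272) - 26283/9520) = 1/((16/7 + 544) - 26283/9520) = 1/(3824/7 - 26283/9520) = 1/(5174357/9520) = 9520/5174357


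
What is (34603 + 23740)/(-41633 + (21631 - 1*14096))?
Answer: -58343/34098 ≈ -1.7110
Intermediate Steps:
(34603 + 23740)/(-41633 + (21631 - 1*14096)) = 58343/(-41633 + (21631 - 14096)) = 58343/(-41633 + 7535) = 58343/(-34098) = 58343*(-1/34098) = -58343/34098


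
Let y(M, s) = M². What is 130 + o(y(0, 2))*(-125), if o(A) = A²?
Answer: 130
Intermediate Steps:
130 + o(y(0, 2))*(-125) = 130 + (0²)²*(-125) = 130 + 0²*(-125) = 130 + 0*(-125) = 130 + 0 = 130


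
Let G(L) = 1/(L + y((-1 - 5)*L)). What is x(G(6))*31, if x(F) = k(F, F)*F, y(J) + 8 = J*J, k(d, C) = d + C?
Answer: 31/837218 ≈ 3.7027e-5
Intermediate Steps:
k(d, C) = C + d
y(J) = -8 + J² (y(J) = -8 + J*J = -8 + J²)
G(L) = 1/(-8 + L + 36*L²) (G(L) = 1/(L + (-8 + ((-1 - 5)*L)²)) = 1/(L + (-8 + (-6*L)²)) = 1/(L + (-8 + 36*L²)) = 1/(-8 + L + 36*L²))
x(F) = 2*F² (x(F) = (F + F)*F = (2*F)*F = 2*F²)
x(G(6))*31 = (2*(1/(-8 + 6 + 36*6²))²)*31 = (2*(1/(-8 + 6 + 36*36))²)*31 = (2*(1/(-8 + 6 + 1296))²)*31 = (2*(1/1294)²)*31 = (2*(1/1674436))*31 = (1/837218)*31 = 31/837218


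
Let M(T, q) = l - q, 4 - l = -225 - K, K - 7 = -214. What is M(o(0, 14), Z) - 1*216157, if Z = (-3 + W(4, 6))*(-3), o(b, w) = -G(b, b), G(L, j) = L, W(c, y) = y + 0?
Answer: -216126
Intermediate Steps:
W(c, y) = y
K = -207 (K = 7 - 214 = -207)
o(b, w) = -b
Z = -9 (Z = (-3 + 6)*(-3) = 3*(-3) = -9)
l = 22 (l = 4 - (-225 - 1*(-207)) = 4 - (-225 + 207) = 4 - 1*(-18) = 4 + 18 = 22)
M(T, q) = 22 - q
M(o(0, 14), Z) - 1*216157 = (22 - 1*(-9)) - 1*216157 = (22 + 9) - 216157 = 31 - 216157 = -216126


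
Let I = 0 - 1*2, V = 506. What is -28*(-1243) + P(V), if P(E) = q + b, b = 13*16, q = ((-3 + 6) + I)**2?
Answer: 35013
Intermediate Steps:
I = -2 (I = 0 - 2 = -2)
q = 1 (q = ((-3 + 6) - 2)**2 = (3 - 2)**2 = 1**2 = 1)
b = 208
P(E) = 209 (P(E) = 1 + 208 = 209)
-28*(-1243) + P(V) = -28*(-1243) + 209 = 34804 + 209 = 35013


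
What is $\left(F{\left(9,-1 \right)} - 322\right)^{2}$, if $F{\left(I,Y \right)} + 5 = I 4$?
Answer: $84681$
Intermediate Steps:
$F{\left(I,Y \right)} = -5 + 4 I$ ($F{\left(I,Y \right)} = -5 + I 4 = -5 + 4 I$)
$\left(F{\left(9,-1 \right)} - 322\right)^{2} = \left(\left(-5 + 4 \cdot 9\right) - 322\right)^{2} = \left(\left(-5 + 36\right) - 322\right)^{2} = \left(31 - 322\right)^{2} = \left(-291\right)^{2} = 84681$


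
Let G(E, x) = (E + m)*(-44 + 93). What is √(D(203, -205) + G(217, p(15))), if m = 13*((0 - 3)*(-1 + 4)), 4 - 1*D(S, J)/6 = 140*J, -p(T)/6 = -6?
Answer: 2*√44281 ≈ 420.86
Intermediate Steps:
p(T) = 36 (p(T) = -6*(-6) = 36)
D(S, J) = 24 - 840*J
m = -117 (m = 13*(-3*3) = 13*(-9) = -117)
G(E, x) = -5733 + 49*E (G(E, x) = (E - 117)*(-44 + 93) = (-117 + E)*49 = -5733 + 49*E)
√(D(203, -205) + G(217, p(15))) = √((24 - 840*(-205)) + (-5733 + 49*217)) = √((24 + 172200) + (-5733 + 10633)) = √(172224 + 4900) = √177124 = 2*√44281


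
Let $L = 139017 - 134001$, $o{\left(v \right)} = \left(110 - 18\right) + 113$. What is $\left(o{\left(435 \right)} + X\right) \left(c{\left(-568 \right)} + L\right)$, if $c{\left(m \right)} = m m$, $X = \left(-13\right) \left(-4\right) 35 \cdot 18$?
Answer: $10800652600$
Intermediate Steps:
$o{\left(v \right)} = 205$ ($o{\left(v \right)} = 92 + 113 = 205$)
$X = 32760$ ($X = 52 \cdot 35 \cdot 18 = 1820 \cdot 18 = 32760$)
$c{\left(m \right)} = m^{2}$
$L = 5016$
$\left(o{\left(435 \right)} + X\right) \left(c{\left(-568 \right)} + L\right) = \left(205 + 32760\right) \left(\left(-568\right)^{2} + 5016\right) = 32965 \left(322624 + 5016\right) = 32965 \cdot 327640 = 10800652600$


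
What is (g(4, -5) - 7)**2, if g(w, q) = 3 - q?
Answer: 1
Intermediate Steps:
(g(4, -5) - 7)**2 = ((3 - 1*(-5)) - 7)**2 = ((3 + 5) - 7)**2 = (8 - 7)**2 = 1**2 = 1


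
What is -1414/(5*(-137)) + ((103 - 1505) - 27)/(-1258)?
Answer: 2757677/861730 ≈ 3.2002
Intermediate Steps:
-1414/(5*(-137)) + ((103 - 1505) - 27)/(-1258) = -1414/(-685) + (-1402 - 27)*(-1/1258) = -1414*(-1/685) - 1429*(-1/1258) = 1414/685 + 1429/1258 = 2757677/861730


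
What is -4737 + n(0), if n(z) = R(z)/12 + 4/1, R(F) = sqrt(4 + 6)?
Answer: -4733 + sqrt(10)/12 ≈ -4732.7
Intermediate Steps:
R(F) = sqrt(10)
n(z) = 4 + sqrt(10)/12 (n(z) = sqrt(10)/12 + 4/1 = sqrt(10)*(1/12) + 4*1 = sqrt(10)/12 + 4 = 4 + sqrt(10)/12)
-4737 + n(0) = -4737 + (4 + sqrt(10)/12) = -4733 + sqrt(10)/12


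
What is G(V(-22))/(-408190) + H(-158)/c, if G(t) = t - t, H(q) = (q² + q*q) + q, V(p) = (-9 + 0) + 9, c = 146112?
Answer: 8295/24352 ≈ 0.34063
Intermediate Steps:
V(p) = 0 (V(p) = -9 + 9 = 0)
H(q) = q + 2*q² (H(q) = (q² + q²) + q = 2*q² + q = q + 2*q²)
G(t) = 0
G(V(-22))/(-408190) + H(-158)/c = 0/(-408190) - 158*(1 + 2*(-158))/146112 = 0*(-1/408190) - 158*(1 - 316)*(1/146112) = 0 - 158*(-315)*(1/146112) = 0 + 49770*(1/146112) = 0 + 8295/24352 = 8295/24352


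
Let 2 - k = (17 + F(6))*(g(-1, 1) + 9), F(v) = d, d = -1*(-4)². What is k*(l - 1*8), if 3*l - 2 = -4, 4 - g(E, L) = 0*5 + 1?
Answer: 260/3 ≈ 86.667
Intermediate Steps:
d = -16 (d = -1*16 = -16)
g(E, L) = 3 (g(E, L) = 4 - (0*5 + 1) = 4 - (0 + 1) = 4 - 1*1 = 4 - 1 = 3)
F(v) = -16
k = -10 (k = 2 - (17 - 16)*(3 + 9) = 2 - 12 = -10)
l = -⅔ (l = ⅔ + (⅓)*(-4) = ⅔ - 4/3 = -⅔ ≈ -0.66667)
k*(l - 1*8) = -10*(-⅔ - 1*8) = -10*(-⅔ - 8) = -10*(-26/3) = 260/3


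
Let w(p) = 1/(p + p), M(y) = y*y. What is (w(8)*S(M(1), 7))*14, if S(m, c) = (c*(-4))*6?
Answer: -147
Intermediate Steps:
M(y) = y²
w(p) = 1/(2*p)
S(m, c) = -24*c (S(m, c) = -4*c*6 = -24*c)
(w(8)*S(M(1), 7))*14 = (((½)/8)*(-24*7))*14 = (((½)*(⅛))*(-168))*14 = ((1/16)*(-168))*14 = -21/2*14 = -147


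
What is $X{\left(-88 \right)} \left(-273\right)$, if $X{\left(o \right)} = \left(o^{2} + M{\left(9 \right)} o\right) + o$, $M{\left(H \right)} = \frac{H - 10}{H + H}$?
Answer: $- \frac{6274268}{3} \approx -2.0914 \cdot 10^{6}$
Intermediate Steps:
$M{\left(H \right)} = \frac{-10 + H}{2 H}$
$X{\left(o \right)} = o^{2} + \frac{17 o}{18}$ ($X{\left(o \right)} = \left(o^{2} + \frac{-10 + 9}{2 \cdot 9} o\right) + o = \left(o^{2} + \frac{1}{2} \cdot \frac{1}{9} \left(-1\right) o\right) + o = \left(o^{2} - \frac{o}{18}\right) + o = o^{2} + \frac{17 o}{18}$)
$X{\left(-88 \right)} \left(-273\right) = \frac{1}{18} \left(-88\right) \left(17 + 18 \left(-88\right)\right) \left(-273\right) = \frac{1}{18} \left(-88\right) \left(17 - 1584\right) \left(-273\right) = \frac{1}{18} \left(-88\right) \left(-1567\right) \left(-273\right) = \frac{68948}{9} \left(-273\right) = - \frac{6274268}{3}$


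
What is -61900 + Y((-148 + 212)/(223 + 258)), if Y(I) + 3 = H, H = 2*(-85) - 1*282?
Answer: -62355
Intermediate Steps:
H = -452 (H = -170 - 282 = -452)
Y(I) = -455 (Y(I) = -3 - 452 = -455)
-61900 + Y((-148 + 212)/(223 + 258)) = -61900 - 455 = -62355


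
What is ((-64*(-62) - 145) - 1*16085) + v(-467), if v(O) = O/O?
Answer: -12261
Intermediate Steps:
v(O) = 1
((-64*(-62) - 145) - 1*16085) + v(-467) = ((-64*(-62) - 145) - 1*16085) + 1 = ((3968 - 145) - 16085) + 1 = (3823 - 16085) + 1 = -12262 + 1 = -12261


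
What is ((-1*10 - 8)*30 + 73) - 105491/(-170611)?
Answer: -79569846/170611 ≈ -466.38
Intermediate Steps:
((-1*10 - 8)*30 + 73) - 105491/(-170611) = ((-10 - 8)*30 + 73) - 105491*(-1)/170611 = (-18*30 + 73) - 1*(-105491/170611) = (-540 + 73) + 105491/170611 = -467 + 105491/170611 = -79569846/170611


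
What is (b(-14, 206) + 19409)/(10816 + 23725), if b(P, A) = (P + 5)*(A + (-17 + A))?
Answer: 15854/34541 ≈ 0.45899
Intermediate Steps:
b(P, A) = (-17 + 2*A)*(5 + P) (b(P, A) = (5 + P)*(-17 + 2*A) = (-17 + 2*A)*(5 + P))
(b(-14, 206) + 19409)/(10816 + 23725) = ((-85 - 17*(-14) + 10*206 + 2*206*(-14)) + 19409)/(10816 + 23725) = ((-85 + 238 + 2060 - 5768) + 19409)/34541 = (-3555 + 19409)*(1/34541) = 15854*(1/34541) = 15854/34541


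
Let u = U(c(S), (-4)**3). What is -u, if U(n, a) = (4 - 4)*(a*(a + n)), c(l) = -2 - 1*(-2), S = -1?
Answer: 0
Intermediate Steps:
c(l) = 0 (c(l) = -2 + 2 = 0)
U(n, a) = 0 (U(n, a) = 0*(a*(a + n)) = 0)
u = 0
-u = -1*0 = 0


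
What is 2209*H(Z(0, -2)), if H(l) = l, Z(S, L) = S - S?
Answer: 0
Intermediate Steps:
Z(S, L) = 0
2209*H(Z(0, -2)) = 2209*0 = 0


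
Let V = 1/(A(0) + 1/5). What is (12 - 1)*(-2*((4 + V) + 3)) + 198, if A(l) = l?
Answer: -66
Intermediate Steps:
V = 5 (V = 1/(0 + 1/5) = 1/(0 + ⅕) = 1/(⅕) = 5)
(12 - 1)*(-2*((4 + V) + 3)) + 198 = (12 - 1)*(-2*((4 + 5) + 3)) + 198 = 11*(-2*(9 + 3)) + 198 = 11*(-2*12) + 198 = 11*(-24) + 198 = -264 + 198 = -66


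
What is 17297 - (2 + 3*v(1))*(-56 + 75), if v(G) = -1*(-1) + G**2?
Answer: 17145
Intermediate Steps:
v(G) = 1 + G**2
17297 - (2 + 3*v(1))*(-56 + 75) = 17297 - (2 + 3*(1 + 1**2))*(-56 + 75) = 17297 - (2 + 3*(1 + 1))*19 = 17297 - (2 + 3*2)*19 = 17297 - (2 + 6)*19 = 17297 - 8*19 = 17297 - 1*152 = 17297 - 152 = 17145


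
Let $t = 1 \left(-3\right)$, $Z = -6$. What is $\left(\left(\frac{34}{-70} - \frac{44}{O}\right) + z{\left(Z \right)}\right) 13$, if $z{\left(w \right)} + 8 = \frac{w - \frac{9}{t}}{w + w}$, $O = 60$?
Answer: $- \frac{48971}{420} \approx -116.6$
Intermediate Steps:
$t = -3$
$z{\left(w \right)} = -8 + \frac{3 + w}{2 w}$ ($z{\left(w \right)} = -8 + \frac{w - \frac{9}{-3}}{w + w} = -8 + \frac{w - -3}{2 w} = -8 + \left(w + 3\right) \frac{1}{2 w} = -8 + \left(3 + w\right) \frac{1}{2 w} = -8 + \frac{3 + w}{2 w}$)
$\left(\left(\frac{34}{-70} - \frac{44}{O}\right) + z{\left(Z \right)}\right) 13 = \left(\left(\frac{34}{-70} - \frac{44}{60}\right) + \frac{3 \left(1 - -30\right)}{2 \left(-6\right)}\right) 13 = \left(\left(34 \left(- \frac{1}{70}\right) - \frac{11}{15}\right) + \frac{3}{2} \left(- \frac{1}{6}\right) \left(1 + 30\right)\right) 13 = \left(\left(- \frac{17}{35} - \frac{11}{15}\right) + \frac{3}{2} \left(- \frac{1}{6}\right) 31\right) 13 = \left(- \frac{128}{105} - \frac{31}{4}\right) 13 = \left(- \frac{3767}{420}\right) 13 = - \frac{48971}{420}$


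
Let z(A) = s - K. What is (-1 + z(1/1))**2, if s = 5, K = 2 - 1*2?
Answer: 16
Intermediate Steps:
K = 0 (K = 2 - 2 = 0)
z(A) = 5 (z(A) = 5 - 1*0 = 5 + 0 = 5)
(-1 + z(1/1))**2 = (-1 + 5)**2 = 4**2 = 16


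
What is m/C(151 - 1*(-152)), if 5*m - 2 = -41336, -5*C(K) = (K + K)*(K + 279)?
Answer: 6889/58782 ≈ 0.11720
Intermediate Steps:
C(K) = -2*K*(279 + K)/5 (C(K) = -(K + K)*(K + 279)/5 = -2*K*(279 + K)/5)
m = -41334/5 (m = ⅖ + (⅕)*(-41336) = ⅖ - 41336/5 = -41334/5 ≈ -8266.8)
m/C(151 - 1*(-152)) = -41334*(-5/(2*(151 - 1*(-152))*(279 + (151 - 1*(-152)))))/5 = -41334*(-5/(2*(151 + 152)*(279 + (151 + 152))))/5 = -41334*(-5/(606*(279 + 303)))/5 = -41334/(5*((-⅖*303*582))) = -41334/(5*(-352692/5)) = -41334/5*(-5/352692) = 6889/58782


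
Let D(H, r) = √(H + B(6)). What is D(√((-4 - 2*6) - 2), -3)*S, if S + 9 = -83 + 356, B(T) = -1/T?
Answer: 44*√(-6 + 108*I*√2) ≈ 377.03 + 392.13*I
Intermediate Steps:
S = 264 (S = -9 + (-83 + 356) = -9 + 273 = 264)
D(H, r) = √(-⅙ + H) (D(H, r) = √(H - 1/6) = √(H - 1*⅙) = √(H - ⅙) = √(-⅙ + H))
D(√((-4 - 2*6) - 2), -3)*S = (√(-6 + 36*√((-4 - 2*6) - 2))/6)*264 = (√(-6 + 36*√((-4 - 12) - 2))/6)*264 = (√(-6 + 36*√(-16 - 2))/6)*264 = (√(-6 + 36*√(-18))/6)*264 = (√(-6 + 36*(3*I*√2))/6)*264 = (√(-6 + 108*I*√2)/6)*264 = 44*√(-6 + 108*I*√2)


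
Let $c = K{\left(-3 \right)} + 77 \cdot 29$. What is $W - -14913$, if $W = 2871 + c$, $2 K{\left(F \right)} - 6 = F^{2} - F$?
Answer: $20026$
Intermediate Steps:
$K{\left(F \right)} = 3 + \frac{F^{2}}{2} - \frac{F}{2}$ ($K{\left(F \right)} = 3 + \frac{F^{2} - F}{2} = 3 + \left(\frac{F^{2}}{2} - \frac{F}{2}\right) = 3 + \frac{F^{2}}{2} - \frac{F}{2}$)
$c = 2242$ ($c = \left(3 + \frac{\left(-3\right)^{2}}{2} - - \frac{3}{2}\right) + 77 \cdot 29 = \left(3 + \frac{1}{2} \cdot 9 + \frac{3}{2}\right) + 2233 = \left(3 + \frac{9}{2} + \frac{3}{2}\right) + 2233 = 9 + 2233 = 2242$)
$W = 5113$ ($W = 2871 + 2242 = 5113$)
$W - -14913 = 5113 - -14913 = 5113 + 14913 = 20026$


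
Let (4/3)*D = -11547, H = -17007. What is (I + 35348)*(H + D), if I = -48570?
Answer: 678744759/2 ≈ 3.3937e+8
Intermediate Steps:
D = -34641/4 (D = (¾)*(-11547) = -34641/4 ≈ -8660.3)
(I + 35348)*(H + D) = (-48570 + 35348)*(-17007 - 34641/4) = -13222*(-102669/4) = 678744759/2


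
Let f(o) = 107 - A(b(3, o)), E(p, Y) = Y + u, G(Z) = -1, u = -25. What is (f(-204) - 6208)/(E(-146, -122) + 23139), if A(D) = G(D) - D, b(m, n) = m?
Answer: -6097/22992 ≈ -0.26518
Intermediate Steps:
E(p, Y) = -25 + Y (E(p, Y) = Y - 25 = -25 + Y)
A(D) = -1 - D
f(o) = 111 (f(o) = 107 - (-1 - 1*3) = 107 - (-1 - 3) = 107 - 1*(-4) = 107 + 4 = 111)
(f(-204) - 6208)/(E(-146, -122) + 23139) = (111 - 6208)/((-25 - 122) + 23139) = -6097/(-147 + 23139) = -6097/22992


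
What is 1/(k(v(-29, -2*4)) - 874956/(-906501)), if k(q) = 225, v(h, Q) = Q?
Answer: 302167/68279227 ≈ 0.0044255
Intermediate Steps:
1/(k(v(-29, -2*4)) - 874956/(-906501)) = 1/(225 - 874956/(-906501)) = 1/(225 - 874956*(-1/906501)) = 1/(225 + 291652/302167) = 1/(68279227/302167) = 302167/68279227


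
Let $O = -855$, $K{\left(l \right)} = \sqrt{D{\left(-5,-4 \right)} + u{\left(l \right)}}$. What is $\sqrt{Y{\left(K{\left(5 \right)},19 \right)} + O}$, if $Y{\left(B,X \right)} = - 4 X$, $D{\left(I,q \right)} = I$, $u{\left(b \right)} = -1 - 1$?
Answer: $7 i \sqrt{19} \approx 30.512 i$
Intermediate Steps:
$u{\left(b \right)} = -2$
$K{\left(l \right)} = i \sqrt{7}$ ($K{\left(l \right)} = \sqrt{-5 - 2} = \sqrt{-7} = i \sqrt{7}$)
$\sqrt{Y{\left(K{\left(5 \right)},19 \right)} + O} = \sqrt{\left(-4\right) 19 - 855} = \sqrt{-76 - 855} = \sqrt{-931} = 7 i \sqrt{19}$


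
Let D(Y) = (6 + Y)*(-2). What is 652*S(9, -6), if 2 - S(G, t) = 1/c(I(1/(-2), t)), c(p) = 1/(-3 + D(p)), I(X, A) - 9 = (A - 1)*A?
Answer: 77588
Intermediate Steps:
I(X, A) = 9 + A*(-1 + A) (I(X, A) = 9 + (A - 1)*A = 9 + (-1 + A)*A = 9 + A*(-1 + A))
D(Y) = -12 - 2*Y
c(p) = 1/(-15 - 2*p) (c(p) = 1/(-3 + (-12 - 2*p)) = 1/(-15 - 2*p))
S(G, t) = 35 - 2*t + 2*t**2 (S(G, t) = 2 - 1/((-1/(15 + 2*(9 + t**2 - t)))) = 2 - 1/((-1/(15 + (18 - 2*t + 2*t**2)))) = 2 - 1/((-1/(33 - 2*t + 2*t**2))) = 2 - (-33 - 2*t**2 + 2*t) = 2 + (33 - 2*t + 2*t**2) = 35 - 2*t + 2*t**2)
652*S(9, -6) = 652*(35 - 2*(-6) + 2*(-6)**2) = 652*(35 + 12 + 2*36) = 652*(35 + 12 + 72) = 652*119 = 77588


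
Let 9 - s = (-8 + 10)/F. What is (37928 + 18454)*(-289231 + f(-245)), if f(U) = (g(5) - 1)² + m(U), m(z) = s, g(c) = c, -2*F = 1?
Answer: -16305787164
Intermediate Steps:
F = -½ (F = -½*1 = -½ ≈ -0.50000)
s = 13 (s = 9 - (-8 + 10)/(-½) = 9 - 2*(-2) = 9 - 1*(-4) = 9 + 4 = 13)
m(z) = 13
f(U) = 29 (f(U) = (5 - 1)² + 13 = 4² + 13 = 16 + 13 = 29)
(37928 + 18454)*(-289231 + f(-245)) = (37928 + 18454)*(-289231 + 29) = 56382*(-289202) = -16305787164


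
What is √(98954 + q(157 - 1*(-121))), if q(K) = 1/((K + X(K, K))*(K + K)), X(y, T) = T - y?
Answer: √30590243746/556 ≈ 314.57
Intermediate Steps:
q(K) = 1/(2*K²) (q(K) = 1/((K + (K - K))*(K + K)) = 1/((K + 0)*(2*K)) = 1/(K*(2*K)) = 1/(2*K²))
√(98954 + q(157 - 1*(-121))) = √(98954 + 1/(2*(157 - 1*(-121))²)) = √(98954 + 1/(2*(157 + 121)²)) = √(98954 + (½)/278²) = √(98954 + (½)*(1/77284)) = √(98954 + 1/154568) = √(15295121873/154568) = √30590243746/556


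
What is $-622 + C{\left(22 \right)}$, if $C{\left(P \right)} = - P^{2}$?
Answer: $-1106$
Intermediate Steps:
$-622 + C{\left(22 \right)} = -622 - 22^{2} = -622 - 484 = -1106$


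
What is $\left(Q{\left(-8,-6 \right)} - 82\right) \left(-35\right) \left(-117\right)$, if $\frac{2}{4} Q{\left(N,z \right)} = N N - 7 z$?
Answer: $532350$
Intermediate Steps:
$Q{\left(N,z \right)} = - 14 z + 2 N^{2}$ ($Q{\left(N,z \right)} = 2 \left(N N - 7 z\right) = 2 \left(N^{2} - 7 z\right) = - 14 z + 2 N^{2}$)
$\left(Q{\left(-8,-6 \right)} - 82\right) \left(-35\right) \left(-117\right) = \left(\left(\left(-14\right) \left(-6\right) + 2 \left(-8\right)^{2}\right) - 82\right) \left(-35\right) \left(-117\right) = \left(\left(84 + 2 \cdot 64\right) - 82\right) \left(-35\right) \left(-117\right) = \left(\left(84 + 128\right) - 82\right) \left(-35\right) \left(-117\right) = \left(212 - 82\right) \left(-35\right) \left(-117\right) = 130 \left(-35\right) \left(-117\right) = \left(-4550\right) \left(-117\right) = 532350$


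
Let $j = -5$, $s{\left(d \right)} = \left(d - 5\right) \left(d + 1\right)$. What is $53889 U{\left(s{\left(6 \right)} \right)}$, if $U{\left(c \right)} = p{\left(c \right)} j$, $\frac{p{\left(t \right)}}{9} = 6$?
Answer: $-14550030$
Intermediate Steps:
$s{\left(d \right)} = \left(1 + d\right) \left(-5 + d\right)$ ($s{\left(d \right)} = \left(-5 + d\right) \left(1 + d\right) = \left(1 + d\right) \left(-5 + d\right)$)
$p{\left(t \right)} = 54$ ($p{\left(t \right)} = 9 \cdot 6 = 54$)
$U{\left(c \right)} = -270$ ($U{\left(c \right)} = 54 \left(-5\right) = -270$)
$53889 U{\left(s{\left(6 \right)} \right)} = 53889 \left(-270\right) = -14550030$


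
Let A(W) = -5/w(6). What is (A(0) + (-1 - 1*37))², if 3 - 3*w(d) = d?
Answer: 1089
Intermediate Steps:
w(d) = 1 - d/3
A(W) = 5 (A(W) = -5/(1 - ⅓*6) = -5/(1 - 2) = -5/(-1) = -5*(-1) = 5)
(A(0) + (-1 - 1*37))² = (5 + (-1 - 1*37))² = (5 + (-1 - 37))² = (5 - 38)² = (-33)² = 1089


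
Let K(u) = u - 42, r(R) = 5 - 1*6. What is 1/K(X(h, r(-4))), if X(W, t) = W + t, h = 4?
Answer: -1/39 ≈ -0.025641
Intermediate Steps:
r(R) = -1 (r(R) = 5 - 6 = -1)
K(u) = -42 + u
1/K(X(h, r(-4))) = 1/(-42 + (4 - 1)) = 1/(-42 + 3) = 1/(-39) = -1/39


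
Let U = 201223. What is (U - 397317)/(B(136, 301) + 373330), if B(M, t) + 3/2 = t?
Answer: -392188/747259 ≈ -0.52484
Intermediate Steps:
B(M, t) = -3/2 + t
(U - 397317)/(B(136, 301) + 373330) = (201223 - 397317)/((-3/2 + 301) + 373330) = -196094/(599/2 + 373330) = -196094/747259/2 = -196094*2/747259 = -392188/747259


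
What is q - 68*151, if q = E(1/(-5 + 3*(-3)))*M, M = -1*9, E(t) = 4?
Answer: -10304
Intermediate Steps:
M = -9
q = -36 (q = 4*(-9) = -36)
q - 68*151 = -36 - 68*151 = -36 - 10268 = -10304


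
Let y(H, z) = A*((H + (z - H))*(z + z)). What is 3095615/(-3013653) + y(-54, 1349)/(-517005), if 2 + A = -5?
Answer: 25059677989889/519357889755 ≈ 48.251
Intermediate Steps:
A = -7 (A = -2 - 5 = -7)
y(H, z) = -14*z² (y(H, z) = -7*(H + (z - H))*(z + z) = -7*z*2*z = -14*z²)
3095615/(-3013653) + y(-54, 1349)/(-517005) = 3095615/(-3013653) - 14*1349²/(-517005) = 3095615*(-1/3013653) - 14*1819801*(-1/517005) = -3095615/3013653 - 25477214*(-1/517005) = -3095615/3013653 + 25477214/517005 = 25059677989889/519357889755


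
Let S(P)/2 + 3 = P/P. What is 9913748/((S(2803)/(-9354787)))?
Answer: 23185250227919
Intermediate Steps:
S(P) = -4 (S(P) = -6 + 2*(P/P) = -6 + 2*1 = -6 + 2 = -4)
9913748/((S(2803)/(-9354787))) = 9913748/((-4/(-9354787))) = 9913748/((-4*(-1/9354787))) = 9913748/(4/9354787) = 9913748*(9354787/4) = 23185250227919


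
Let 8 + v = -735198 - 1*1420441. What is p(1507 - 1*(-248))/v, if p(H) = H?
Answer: -45/55273 ≈ -0.00081414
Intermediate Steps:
v = -2155647 (v = -8 + (-735198 - 1*1420441) = -8 + (-735198 - 1420441) = -8 - 2155639 = -2155647)
p(1507 - 1*(-248))/v = (1507 - 1*(-248))/(-2155647) = (1507 + 248)*(-1/2155647) = 1755*(-1/2155647) = -45/55273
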